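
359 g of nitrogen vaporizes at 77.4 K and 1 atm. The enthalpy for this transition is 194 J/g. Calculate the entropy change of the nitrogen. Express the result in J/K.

Heat absorbed by the substance: Q = mL = 359 × 194 = 69646 J.
At constant T, ΔS = Q_rev/T = 69646 / 77.4 = 900 J/K.

ΔS = 900 J/K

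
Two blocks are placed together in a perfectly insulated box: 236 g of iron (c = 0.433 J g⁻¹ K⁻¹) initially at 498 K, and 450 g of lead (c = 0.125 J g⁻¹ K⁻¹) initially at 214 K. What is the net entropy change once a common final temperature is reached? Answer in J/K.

ΔS_total = 11.7 J/K

Energy balance: T_f = (m₁c₁T₁ + m₂c₂T₂)/(m₁c₁ + m₂c₂) = 397.17 K.
ΔS₁ = m₁c₁ ln(T_f/T₁) = 102.188 × ln(397.17/498) = -23.12 J/K.
ΔS₂ = m₂c₂ ln(T_f/T₂) = 56.25 × ln(397.17/214) = 34.78 J/K.
ΔS_total = -23.12 + 34.78 = 11.7 J/K.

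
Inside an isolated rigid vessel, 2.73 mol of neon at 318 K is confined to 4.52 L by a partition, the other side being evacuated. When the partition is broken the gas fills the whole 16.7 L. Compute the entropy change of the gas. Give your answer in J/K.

ΔS_gas = 29.7 J/K

For an ideal gas in free expansion Q = 0 and W = 0, so T is unchanged.
Entropy is a state function; using a reversible isothermal path, ΔS_gas = nR ln(V₂/V₁) = 2.73 × 8.314 × ln(16.7/4.52) = 29.7 J/K.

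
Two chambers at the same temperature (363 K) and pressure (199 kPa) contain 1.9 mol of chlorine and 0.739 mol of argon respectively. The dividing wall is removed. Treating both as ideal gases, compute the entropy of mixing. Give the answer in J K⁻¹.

ΔS_mix = 13 J/K

Mole fractions: x_A = 1.9/2.64 = 0.72, x_B = 0.28.
ΔS_mix = −R(n_A ln x_A + n_B ln x_B) = −8.314 × (1.9 ln 0.72 + 0.739 ln 0.28) = 13 J/K.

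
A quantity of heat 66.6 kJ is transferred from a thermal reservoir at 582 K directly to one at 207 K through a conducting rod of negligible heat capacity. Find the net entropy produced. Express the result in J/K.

ΔS_hot = −Q/T_H = −66600/582 = -114.4 J/K and ΔS_cold = +Q/T_C = 66600/207 = 321.7 J/K.
ΔS_total = -114.4 + 321.7 = 207 J/K, positive as the second law requires.

ΔS_total = 207 J/K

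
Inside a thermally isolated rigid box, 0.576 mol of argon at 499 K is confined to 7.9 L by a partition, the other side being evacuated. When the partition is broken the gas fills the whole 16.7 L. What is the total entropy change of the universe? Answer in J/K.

No heat is exchanged and no work is done, so the ideal-gas temperature stays constant.
Entropy is a state function; using a reversible isothermal path, ΔS_gas = nR ln(V₂/V₁) = 0.576 × 8.314 × ln(16.7/7.9) = 3.58 J/K.
The insulated surroundings exchange no heat, so ΔS_surr = 0 and ΔS_universe = ΔS_gas.

ΔS_universe = 3.58 J/K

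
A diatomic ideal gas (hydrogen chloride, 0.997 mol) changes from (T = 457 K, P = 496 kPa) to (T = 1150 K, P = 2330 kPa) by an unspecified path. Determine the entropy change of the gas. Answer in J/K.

ΔS = 13.9 J/K

ΔS = nC_p ln(T₂/T₁) − nR ln(P₂/P₁), with C_p = 7R/2 = 29.1 J mol⁻¹ K⁻¹ for a diatomic ideal gas.
ΔS = 0.997 × [29.1 × ln(1150/457) − 8.314 × ln(2330/496)] = 13.9 J/K.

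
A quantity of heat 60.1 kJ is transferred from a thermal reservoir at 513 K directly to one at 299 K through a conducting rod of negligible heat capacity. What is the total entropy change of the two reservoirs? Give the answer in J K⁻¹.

ΔS_hot = −Q/T_H = −60100/513 = -117.2 J/K and ΔS_cold = +Q/T_C = 60100/299 = 201 J/K.
ΔS_total = -117.2 + 201 = 83.8 J/K, positive as the second law requires.

ΔS_total = 83.8 J/K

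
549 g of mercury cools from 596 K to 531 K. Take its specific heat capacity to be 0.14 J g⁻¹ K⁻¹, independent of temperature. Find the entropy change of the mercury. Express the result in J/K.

ΔS = -8.88 J/K

ΔS = ∫dQ_rev/T = m c ln(T₂/T₁) = 549 × 0.14 × ln(531/596) = -8.88 J/K.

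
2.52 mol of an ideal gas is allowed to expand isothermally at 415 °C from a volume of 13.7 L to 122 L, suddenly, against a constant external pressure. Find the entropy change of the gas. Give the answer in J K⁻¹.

Entropy is a state function, so ΔS_gas depends only on the end states.
For an isothermal ideal gas ΔS_gas = nR ln(V₂/V₁) = 2.52 × 8.314 × ln(122/13.7) = 45.8 J/K.

ΔS_gas = 45.8 J/K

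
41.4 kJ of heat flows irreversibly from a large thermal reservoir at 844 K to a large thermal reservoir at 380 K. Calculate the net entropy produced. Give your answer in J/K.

ΔS_hot = −Q/T_H = −41400/844 = -49.05 J/K and ΔS_cold = +Q/T_C = 41400/380 = 108.9 J/K.
ΔS_total = -49.05 + 108.9 = 59.9 J/K, positive as the second law requires.

ΔS_total = 59.9 J/K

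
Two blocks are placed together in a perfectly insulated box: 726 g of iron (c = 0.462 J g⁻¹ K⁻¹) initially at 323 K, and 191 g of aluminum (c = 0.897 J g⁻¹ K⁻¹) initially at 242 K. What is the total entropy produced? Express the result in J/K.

ΔS_total = 4.57 J/K

Energy balance: T_f = (m₁c₁T₁ + m₂c₂T₂)/(m₁c₁ + m₂c₂) = 295.61 K.
ΔS₁ = m₁c₁ ln(T_f/T₁) = 335.412 × ln(295.61/323) = -29.72 J/K.
ΔS₂ = m₂c₂ ln(T_f/T₂) = 171.327 × ln(295.61/242) = 34.29 J/K.
ΔS_total = -29.72 + 34.29 = 4.57 J/K.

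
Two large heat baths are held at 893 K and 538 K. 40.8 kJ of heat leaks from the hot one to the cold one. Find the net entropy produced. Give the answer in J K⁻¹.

ΔS_hot = −Q/T_H = −40800/893 = -45.689 J/K and ΔS_cold = +Q/T_C = 40800/538 = 75.836 J/K.
ΔS_total = -45.689 + 75.836 = 30.1 J/K, positive as the second law requires.

ΔS_total = 30.1 J/K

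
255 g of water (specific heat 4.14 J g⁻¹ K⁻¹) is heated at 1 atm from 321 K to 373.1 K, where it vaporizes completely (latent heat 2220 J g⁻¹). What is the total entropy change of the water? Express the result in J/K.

Warming step: ΔS₁ = m c ln(T_tr/T_i) = 255 × 4.14 × ln(373.1/321) = 158.8 J/K.
Phase change: ΔS₂ = +mL/T_tr = 255 × 2220 / 373.1 = 1517 J/K.
ΔS_total = (158.8) + (1517) = 1680 J/K.

ΔS = 1680 J/K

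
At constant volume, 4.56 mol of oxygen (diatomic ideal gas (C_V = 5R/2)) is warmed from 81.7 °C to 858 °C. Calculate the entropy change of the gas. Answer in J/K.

ΔS = 110 J/K

In kelvin: T₁ = 354.85 K, T₂ = 1131.15 K. At constant volume, ΔS = nC_V ln(T₂/T₁) with C_V = 5R/2 = 20.79 J mol⁻¹ K⁻¹.
ΔS = 4.56 × 20.79 × ln(1131.15/354.85) = 110 J/K.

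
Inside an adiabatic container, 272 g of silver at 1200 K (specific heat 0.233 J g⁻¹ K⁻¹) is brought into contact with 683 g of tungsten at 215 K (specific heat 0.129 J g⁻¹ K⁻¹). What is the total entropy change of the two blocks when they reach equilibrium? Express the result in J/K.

ΔS_total = 53.2 J/K

Energy balance: T_f = (m₁c₁T₁ + m₂c₂T₂)/(m₁c₁ + m₂c₂) = 627.09 K.
ΔS₁ = m₁c₁ ln(T_f/T₁) = 63.376 × ln(627.09/1200) = -41.13 J/K.
ΔS₂ = m₂c₂ ln(T_f/T₂) = 88.107 × ln(627.09/215) = 94.31 J/K.
ΔS_total = -41.13 + 94.31 = 53.2 J/K.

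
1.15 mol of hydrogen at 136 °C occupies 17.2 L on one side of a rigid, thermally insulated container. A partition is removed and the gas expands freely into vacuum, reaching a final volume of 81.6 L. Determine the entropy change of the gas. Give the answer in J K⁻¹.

No heat is exchanged and no work is done, so the ideal-gas temperature stays constant.
Entropy is a state function; using a reversible isothermal path, ΔS_gas = nR ln(V₂/V₁) = 1.15 × 8.314 × ln(81.6/17.2) = 14.9 J/K.

ΔS_gas = 14.9 J/K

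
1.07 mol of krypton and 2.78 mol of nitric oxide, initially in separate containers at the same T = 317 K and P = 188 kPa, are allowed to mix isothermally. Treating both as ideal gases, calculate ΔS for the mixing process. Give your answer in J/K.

Mole fractions: x_A = 1.07/3.85 = 0.278, x_B = 0.722.
ΔS_mix = −R(n_A ln x_A + n_B ln x_B) = −8.314 × (1.07 ln 0.278 + 2.78 ln 0.722) = 18.9 J/K.

ΔS_mix = 18.9 J/K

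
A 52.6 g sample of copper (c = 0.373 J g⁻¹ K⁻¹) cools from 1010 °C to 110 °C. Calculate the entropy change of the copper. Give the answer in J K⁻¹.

In kelvin: T₁ = 1283.15 K, T₂ = 383.15 K. ΔS = ∫dQ_rev/T = m c ln(T₂/T₁) = 52.6 × 0.373 × ln(383.15/1283.15) = -23.7 J/K.

ΔS = -23.7 J/K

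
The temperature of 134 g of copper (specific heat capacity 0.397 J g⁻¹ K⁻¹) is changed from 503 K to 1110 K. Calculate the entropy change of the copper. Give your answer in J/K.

ΔS = ∫dQ_rev/T = m c ln(T₂/T₁) = 134 × 0.397 × ln(1110/503) = 42.1 J/K.

ΔS = 42.1 J/K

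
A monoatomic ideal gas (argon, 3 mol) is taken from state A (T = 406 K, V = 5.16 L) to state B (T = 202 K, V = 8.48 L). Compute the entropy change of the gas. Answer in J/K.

ΔS = -13.7 J/K

Entropy is a state function: ΔS = nC_V ln(T₂/T₁) + nR ln(V₂/V₁), with C_V = 3R/2 = 12.47 J mol⁻¹ K⁻¹ for a monoatomic ideal gas.
ΔS = 3 × [12.47 × ln(202/406) + 8.314 × ln(8.48/5.16)] = -13.7 J/K.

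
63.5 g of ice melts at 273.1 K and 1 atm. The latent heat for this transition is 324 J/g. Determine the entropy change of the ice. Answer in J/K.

Heat absorbed by the substance: Q = mL = 63.5 × 324 = 20574 J.
At constant T, ΔS = Q_rev/T = 20574 / 273.1 = 75.3 J/K.

ΔS = 75.3 J/K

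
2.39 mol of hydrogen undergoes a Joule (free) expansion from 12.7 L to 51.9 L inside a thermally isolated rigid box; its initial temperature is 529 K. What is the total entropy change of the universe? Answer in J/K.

For an ideal gas in free expansion Q = 0 and W = 0, so T is unchanged.
Entropy is a state function; using a reversible isothermal path, ΔS_gas = nR ln(V₂/V₁) = 2.39 × 8.314 × ln(51.9/12.7) = 28 J/K.
The insulated surroundings exchange no heat, so ΔS_surr = 0 and ΔS_universe = ΔS_gas.

ΔS_universe = 28 J/K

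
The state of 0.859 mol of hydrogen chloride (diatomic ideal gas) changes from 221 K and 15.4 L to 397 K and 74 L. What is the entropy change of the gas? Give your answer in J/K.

Entropy is a state function: ΔS = nC_V ln(T₂/T₁) + nR ln(V₂/V₁), with C_V = 5R/2 = 20.79 J mol⁻¹ K⁻¹ for a diatomic ideal gas.
ΔS = 0.859 × [20.79 × ln(397/221) + 8.314 × ln(74/15.4)] = 21.7 J/K.

ΔS = 21.7 J/K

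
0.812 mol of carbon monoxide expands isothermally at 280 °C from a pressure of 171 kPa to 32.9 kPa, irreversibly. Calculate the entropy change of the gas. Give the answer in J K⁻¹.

ΔS_gas = 11.1 J/K

Entropy is a state function, so ΔS_gas depends only on the end states.
For an isothermal ideal gas ΔS_gas = nR ln(P₁/P₂) = 0.812 × 8.314 × ln(171/32.9) = 11.1 J/K.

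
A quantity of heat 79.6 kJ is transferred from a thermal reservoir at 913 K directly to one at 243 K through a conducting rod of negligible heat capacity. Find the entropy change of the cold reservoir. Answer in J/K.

ΔS_cold = 328 J/K

The cold reservoir gains heat Q, so ΔS_cold = +Q/T_C = 79600/243 = 328 J/K.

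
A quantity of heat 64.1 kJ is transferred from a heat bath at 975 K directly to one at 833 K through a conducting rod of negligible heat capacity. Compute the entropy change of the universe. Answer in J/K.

ΔS_total = 11.2 J/K

ΔS_hot = −Q/T_H = −64100/975 = -65.74 J/K and ΔS_cold = +Q/T_C = 64100/833 = 76.95 J/K.
ΔS_total = -65.74 + 76.95 = 11.2 J/K, positive as the second law requires.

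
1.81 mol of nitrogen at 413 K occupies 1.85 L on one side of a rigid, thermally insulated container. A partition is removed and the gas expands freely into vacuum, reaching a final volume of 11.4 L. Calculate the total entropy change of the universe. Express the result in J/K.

ΔS_universe = 27.4 J/K

No heat is exchanged and no work is done, so the ideal-gas temperature stays constant.
Entropy is a state function; using a reversible isothermal path, ΔS_gas = nR ln(V₂/V₁) = 1.81 × 8.314 × ln(11.4/1.85) = 27.4 J/K.
The insulated surroundings exchange no heat, so ΔS_surr = 0 and ΔS_universe = ΔS_gas.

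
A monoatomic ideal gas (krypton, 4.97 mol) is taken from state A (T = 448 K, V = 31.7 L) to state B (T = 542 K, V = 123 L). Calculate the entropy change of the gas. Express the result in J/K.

ΔS = 67.8 J/K

Entropy is a state function: ΔS = nC_V ln(T₂/T₁) + nR ln(V₂/V₁), with C_V = 3R/2 = 12.47 J mol⁻¹ K⁻¹ for a monoatomic ideal gas.
ΔS = 4.97 × [12.47 × ln(542/448) + 8.314 × ln(123/31.7)] = 67.8 J/K.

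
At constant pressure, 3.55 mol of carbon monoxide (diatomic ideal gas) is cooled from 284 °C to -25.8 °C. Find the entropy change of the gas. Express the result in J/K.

ΔS = -83.9 J/K

In kelvin: T₁ = 557.15 K, T₂ = 247.35 K. At constant pressure, ΔS = nC_p ln(T₂/T₁) with C_p = 7R/2 = 29.1 J mol⁻¹ K⁻¹.
ΔS = 3.55 × 29.1 × ln(247.35/557.15) = -83.9 J/K.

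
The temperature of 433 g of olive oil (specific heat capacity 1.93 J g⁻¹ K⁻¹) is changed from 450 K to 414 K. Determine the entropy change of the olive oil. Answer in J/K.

ΔS = -69.7 J/K

ΔS = ∫dQ_rev/T = m c ln(T₂/T₁) = 433 × 1.93 × ln(414/450) = -69.7 J/K.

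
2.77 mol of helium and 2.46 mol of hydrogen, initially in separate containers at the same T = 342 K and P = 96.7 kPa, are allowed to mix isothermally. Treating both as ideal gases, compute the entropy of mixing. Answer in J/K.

ΔS_mix = 30.1 J/K

Mole fractions: x_A = 2.77/5.23 = 0.53, x_B = 0.47.
ΔS_mix = −R(n_A ln x_A + n_B ln x_B) = −8.314 × (2.77 ln 0.53 + 2.46 ln 0.47) = 30.1 J/K.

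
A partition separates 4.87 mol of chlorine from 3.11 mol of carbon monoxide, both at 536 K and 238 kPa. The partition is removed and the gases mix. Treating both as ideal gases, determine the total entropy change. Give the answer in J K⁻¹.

ΔS_mix = 44.4 J/K

Mole fractions: x_A = 4.87/7.98 = 0.61, x_B = 0.39.
ΔS_mix = −R(n_A ln x_A + n_B ln x_B) = −8.314 × (4.87 ln 0.61 + 3.11 ln 0.39) = 44.4 J/K.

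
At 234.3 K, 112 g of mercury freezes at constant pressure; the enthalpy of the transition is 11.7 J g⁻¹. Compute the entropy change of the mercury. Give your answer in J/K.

ΔS = -5.59 J/K

Heat released by the substance: Q = −mL = −112 × 11.7 = −1310.4 J.
At constant T, ΔS = Q_rev/T = −1310.4 / 234.3 = -5.59 J/K.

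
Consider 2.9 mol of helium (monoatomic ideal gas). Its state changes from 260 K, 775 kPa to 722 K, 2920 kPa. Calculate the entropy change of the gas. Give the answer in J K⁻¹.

ΔS = 29.6 J/K

ΔS = nC_p ln(T₂/T₁) − nR ln(P₂/P₁), with C_p = 5R/2 = 20.79 J mol⁻¹ K⁻¹ for a monoatomic ideal gas.
ΔS = 2.9 × [20.79 × ln(722/260) − 8.314 × ln(2920/775)] = 29.6 J/K.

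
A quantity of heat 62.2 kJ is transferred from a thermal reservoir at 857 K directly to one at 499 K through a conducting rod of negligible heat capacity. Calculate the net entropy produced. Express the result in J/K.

ΔS_total = 52.1 J/K

ΔS_hot = −Q/T_H = −62200/857 = -72.579 J/K and ΔS_cold = +Q/T_C = 62200/499 = 124.65 J/K.
ΔS_total = -72.579 + 124.65 = 52.1 J/K, positive as the second law requires.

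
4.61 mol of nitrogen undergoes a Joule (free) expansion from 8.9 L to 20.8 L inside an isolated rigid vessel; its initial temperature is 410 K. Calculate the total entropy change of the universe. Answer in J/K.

ΔS_universe = 32.5 J/K

For an ideal gas in free expansion Q = 0 and W = 0, so T is unchanged.
Entropy is a state function; using a reversible isothermal path, ΔS_gas = nR ln(V₂/V₁) = 4.61 × 8.314 × ln(20.8/8.9) = 32.5 J/K.
The insulated surroundings exchange no heat, so ΔS_surr = 0 and ΔS_universe = ΔS_gas.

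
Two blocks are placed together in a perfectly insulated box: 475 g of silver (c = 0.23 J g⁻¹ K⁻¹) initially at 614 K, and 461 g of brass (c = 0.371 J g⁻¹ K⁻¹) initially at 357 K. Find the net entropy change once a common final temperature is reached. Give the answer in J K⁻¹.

ΔS_total = 10.1 J/K

Energy balance: T_f = (m₁c₁T₁ + m₂c₂T₂)/(m₁c₁ + m₂c₂) = 457.18 K.
ΔS₁ = m₁c₁ ln(T_f/T₁) = 109.25 × ln(457.18/614) = -32.22 J/K.
ΔS₂ = m₂c₂ ln(T_f/T₂) = 171.031 × ln(457.18/357) = 42.3 J/K.
ΔS_total = -32.22 + 42.3 = 10.1 J/K.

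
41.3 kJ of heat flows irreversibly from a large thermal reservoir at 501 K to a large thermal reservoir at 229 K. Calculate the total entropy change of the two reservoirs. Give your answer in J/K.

ΔS_hot = −Q/T_H = −41300/501 = -82.44 J/K and ΔS_cold = +Q/T_C = 41300/229 = 180.3 J/K.
ΔS_total = -82.44 + 180.3 = 97.9 J/K, positive as the second law requires.

ΔS_total = 97.9 J/K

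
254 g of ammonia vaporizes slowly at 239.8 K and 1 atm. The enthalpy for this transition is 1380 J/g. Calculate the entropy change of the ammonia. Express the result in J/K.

ΔS = 1460 J/K

Heat absorbed by the substance: Q = mL = 254 × 1380 = 350520 J.
At constant T, ΔS = Q_rev/T = 350520 / 239.8 = 1460 J/K.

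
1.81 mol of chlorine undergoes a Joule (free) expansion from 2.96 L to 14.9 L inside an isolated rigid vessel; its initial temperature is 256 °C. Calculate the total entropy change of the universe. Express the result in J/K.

No heat is exchanged and no work is done, so the ideal-gas temperature stays constant.
Entropy is a state function; using a reversible isothermal path, ΔS_gas = nR ln(V₂/V₁) = 1.81 × 8.314 × ln(14.9/2.96) = 24.3 J/K.
The insulated surroundings exchange no heat, so ΔS_surr = 0 and ΔS_universe = ΔS_gas.

ΔS_universe = 24.3 J/K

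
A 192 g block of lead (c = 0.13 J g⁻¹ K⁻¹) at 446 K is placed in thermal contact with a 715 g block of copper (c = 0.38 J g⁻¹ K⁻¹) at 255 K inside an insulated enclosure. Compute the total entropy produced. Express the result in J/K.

Energy balance: T_f = (m₁c₁T₁ + m₂c₂T₂)/(m₁c₁ + m₂c₂) = 271.07 K.
ΔS₁ = m₁c₁ ln(T_f/T₁) = 24.96 × ln(271.07/446) = -12.429 J/K.
ΔS₂ = m₂c₂ ln(T_f/T₂) = 271.7 × ln(271.07/255) = 16.605 J/K.
ΔS_total = -12.429 + 16.605 = 4.18 J/K.

ΔS_total = 4.18 J/K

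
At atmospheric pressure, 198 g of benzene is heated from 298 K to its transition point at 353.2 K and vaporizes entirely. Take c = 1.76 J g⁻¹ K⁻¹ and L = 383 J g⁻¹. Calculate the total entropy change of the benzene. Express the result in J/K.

Warming step: ΔS₁ = m c ln(T_tr/T_i) = 198 × 1.76 × ln(353.2/298) = 59.22 J/K.
Phase change: ΔS₂ = +mL/T_tr = 198 × 383 / 353.2 = 214.7 J/K.
ΔS_total = (59.22) + (214.7) = 274 J/K.

ΔS = 274 J/K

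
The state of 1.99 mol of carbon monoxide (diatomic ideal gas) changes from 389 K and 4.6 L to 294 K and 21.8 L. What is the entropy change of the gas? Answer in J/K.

ΔS = 14.2 J/K

Entropy is a state function: ΔS = nC_V ln(T₂/T₁) + nR ln(V₂/V₁), with C_V = 5R/2 = 20.79 J mol⁻¹ K⁻¹ for a diatomic ideal gas.
ΔS = 1.99 × [20.79 × ln(294/389) + 8.314 × ln(21.8/4.6)] = 14.2 J/K.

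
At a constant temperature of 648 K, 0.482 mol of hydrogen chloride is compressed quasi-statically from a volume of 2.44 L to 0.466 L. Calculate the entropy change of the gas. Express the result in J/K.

For an isothermal ideal gas ΔS_gas = nR ln(V₂/V₁) = 0.482 × 8.314 × ln(0.466/2.44) = -6.63 J/K.

ΔS_gas = -6.63 J/K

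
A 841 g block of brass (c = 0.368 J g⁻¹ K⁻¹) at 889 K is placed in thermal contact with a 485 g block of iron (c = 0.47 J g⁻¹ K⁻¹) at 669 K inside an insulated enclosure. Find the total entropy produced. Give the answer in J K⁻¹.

Energy balance: T_f = (m₁c₁T₁ + m₂c₂T₂)/(m₁c₁ + m₂c₂) = 795.69 K.
ΔS₁ = m₁c₁ ln(T_f/T₁) = 309.488 × ln(795.69/889) = -34.32 J/K.
ΔS₂ = m₂c₂ ln(T_f/T₂) = 227.95 × ln(795.69/669) = 39.53 J/K.
ΔS_total = -34.32 + 39.53 = 5.21 J/K.

ΔS_total = 5.21 J/K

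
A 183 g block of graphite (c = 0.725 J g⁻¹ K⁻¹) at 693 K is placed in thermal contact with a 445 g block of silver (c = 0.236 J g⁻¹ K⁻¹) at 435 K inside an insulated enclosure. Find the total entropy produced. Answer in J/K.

ΔS_total = 6.19 J/K

Energy balance: T_f = (m₁c₁T₁ + m₂c₂T₂)/(m₁c₁ + m₂c₂) = 579.01 K.
ΔS₁ = m₁c₁ ln(T_f/T₁) = 132.675 × ln(579.01/693) = -23.84 J/K.
ΔS₂ = m₂c₂ ln(T_f/T₂) = 105.02 × ln(579.01/435) = 30.03 J/K.
ΔS_total = -23.84 + 30.03 = 6.19 J/K.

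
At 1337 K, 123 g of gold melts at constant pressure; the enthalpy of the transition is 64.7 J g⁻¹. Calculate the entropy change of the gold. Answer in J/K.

Heat absorbed by the substance: Q = mL = 123 × 64.7 = 7958.1 J.
At constant T, ΔS = Q_rev/T = 7958.1 / 1337 = 5.95 J/K.

ΔS = 5.95 J/K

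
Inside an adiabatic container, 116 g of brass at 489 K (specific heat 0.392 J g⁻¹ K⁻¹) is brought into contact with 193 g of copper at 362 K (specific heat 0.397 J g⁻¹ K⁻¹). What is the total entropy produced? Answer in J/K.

Energy balance: T_f = (m₁c₁T₁ + m₂c₂T₂)/(m₁c₁ + m₂c₂) = 409.3 K.
ΔS₁ = m₁c₁ ln(T_f/T₁) = 45.472 × ln(409.3/489) = -8.09 J/K.
ΔS₂ = m₂c₂ ln(T_f/T₂) = 76.621 × ln(409.3/362) = 9.409 J/K.
ΔS_total = -8.09 + 9.409 = 1.32 J/K.

ΔS_total = 1.32 J/K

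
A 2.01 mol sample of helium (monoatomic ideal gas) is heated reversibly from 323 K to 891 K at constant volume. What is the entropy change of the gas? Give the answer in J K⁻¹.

At constant volume, ΔS = nC_V ln(T₂/T₁) with C_V = 3R/2 = 12.47 J mol⁻¹ K⁻¹.
ΔS = 2.01 × 12.47 × ln(891/323) = 25.4 J/K.

ΔS = 25.4 J/K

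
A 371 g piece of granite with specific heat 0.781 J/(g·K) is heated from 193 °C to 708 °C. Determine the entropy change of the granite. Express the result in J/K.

In kelvin: T₁ = 466.15 K, T₂ = 981.15 K. ΔS = ∫dQ_rev/T = m c ln(T₂/T₁) = 371 × 0.781 × ln(981.15/466.15) = 216 J/K.

ΔS = 216 J/K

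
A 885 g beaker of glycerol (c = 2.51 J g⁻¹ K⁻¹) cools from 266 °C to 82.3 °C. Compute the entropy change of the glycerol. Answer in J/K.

In kelvin: T₁ = 539.15 K, T₂ = 355.45 K. ΔS = ∫dQ_rev/T = m c ln(T₂/T₁) = 885 × 2.51 × ln(355.45/539.15) = -925 J/K.

ΔS = -925 J/K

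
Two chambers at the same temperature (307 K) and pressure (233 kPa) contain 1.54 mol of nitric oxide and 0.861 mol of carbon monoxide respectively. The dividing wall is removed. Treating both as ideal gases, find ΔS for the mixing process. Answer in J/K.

Mole fractions: x_A = 1.54/2.4 = 0.641, x_B = 0.359.
ΔS_mix = −R(n_A ln x_A + n_B ln x_B) = −8.314 × (1.54 ln 0.641 + 0.861 ln 0.359) = 13 J/K.

ΔS_mix = 13 J/K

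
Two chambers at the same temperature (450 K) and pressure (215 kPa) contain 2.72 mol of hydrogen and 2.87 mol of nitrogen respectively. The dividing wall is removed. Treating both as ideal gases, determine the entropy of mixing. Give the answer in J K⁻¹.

Mole fractions: x_A = 2.72/5.59 = 0.487, x_B = 0.513.
ΔS_mix = −R(n_A ln x_A + n_B ln x_B) = −8.314 × (2.72 ln 0.487 + 2.87 ln 0.513) = 32.2 J/K.

ΔS_mix = 32.2 J/K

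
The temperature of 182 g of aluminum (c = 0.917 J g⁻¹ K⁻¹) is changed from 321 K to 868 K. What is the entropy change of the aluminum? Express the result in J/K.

ΔS = 166 J/K

ΔS = ∫dQ_rev/T = m c ln(T₂/T₁) = 182 × 0.917 × ln(868/321) = 166 J/K.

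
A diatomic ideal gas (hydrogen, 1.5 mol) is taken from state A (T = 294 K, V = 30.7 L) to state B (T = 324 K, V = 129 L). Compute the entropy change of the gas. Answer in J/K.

ΔS = 20.9 J/K

Entropy is a state function: ΔS = nC_V ln(T₂/T₁) + nR ln(V₂/V₁), with C_V = 5R/2 = 20.79 J mol⁻¹ K⁻¹ for a diatomic ideal gas.
ΔS = 1.5 × [20.79 × ln(324/294) + 8.314 × ln(129/30.7)] = 20.9 J/K.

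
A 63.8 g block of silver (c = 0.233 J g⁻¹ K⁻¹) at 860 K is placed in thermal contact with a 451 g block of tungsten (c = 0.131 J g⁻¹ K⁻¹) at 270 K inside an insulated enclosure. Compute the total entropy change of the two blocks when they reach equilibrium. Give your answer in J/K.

Energy balance: T_f = (m₁c₁T₁ + m₂c₂T₂)/(m₁c₁ + m₂c₂) = 388.61 K.
ΔS₁ = m₁c₁ ln(T_f/T₁) = 14.8654 × ln(388.61/860) = -11.809 J/K.
ΔS₂ = m₂c₂ ln(T_f/T₂) = 59.081 × ln(388.61/270) = 21.514 J/K.
ΔS_total = -11.809 + 21.514 = 9.71 J/K.

ΔS_total = 9.71 J/K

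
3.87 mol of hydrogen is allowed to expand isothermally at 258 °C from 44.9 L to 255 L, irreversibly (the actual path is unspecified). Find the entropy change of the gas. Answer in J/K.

Entropy is a state function, so ΔS_gas depends only on the end states.
For an isothermal ideal gas ΔS_gas = nR ln(V₂/V₁) = 3.87 × 8.314 × ln(255/44.9) = 55.9 J/K.

ΔS_gas = 55.9 J/K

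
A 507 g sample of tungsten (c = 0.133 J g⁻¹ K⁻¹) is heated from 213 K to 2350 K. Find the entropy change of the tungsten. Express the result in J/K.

ΔS = 162 J/K

ΔS = ∫dQ_rev/T = m c ln(T₂/T₁) = 507 × 0.133 × ln(2350/213) = 162 J/K.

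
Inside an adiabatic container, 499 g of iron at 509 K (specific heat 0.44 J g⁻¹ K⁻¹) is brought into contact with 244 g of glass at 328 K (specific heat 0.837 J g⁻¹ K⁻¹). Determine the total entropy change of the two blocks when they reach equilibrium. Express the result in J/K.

ΔS_total = 10.1 J/K

Energy balance: T_f = (m₁c₁T₁ + m₂c₂T₂)/(m₁c₁ + m₂c₂) = 421.77 K.
ΔS₁ = m₁c₁ ln(T_f/T₁) = 219.56 × ln(421.77/509) = -41.27 J/K.
ΔS₂ = m₂c₂ ln(T_f/T₂) = 204.228 × ln(421.77/328) = 51.35 J/K.
ΔS_total = -41.27 + 51.35 = 10.1 J/K.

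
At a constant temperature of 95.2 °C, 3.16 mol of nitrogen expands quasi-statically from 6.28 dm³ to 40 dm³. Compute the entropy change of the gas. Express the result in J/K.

ΔS_gas = 48.6 J/K

For an isothermal ideal gas ΔS_gas = nR ln(V₂/V₁) = 3.16 × 8.314 × ln(40/6.28) = 48.6 J/K.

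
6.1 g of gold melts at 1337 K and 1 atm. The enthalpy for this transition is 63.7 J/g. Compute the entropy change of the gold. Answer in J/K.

Heat absorbed by the substance: Q = mL = 6.1 × 63.7 = 388.57 J.
At constant T, ΔS = Q_rev/T = 388.57 / 1337 = 0.291 J/K.

ΔS = 0.291 J/K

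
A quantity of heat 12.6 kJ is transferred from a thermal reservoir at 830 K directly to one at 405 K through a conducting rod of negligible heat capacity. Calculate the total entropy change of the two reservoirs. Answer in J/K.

ΔS_hot = −Q/T_H = −12600/830 = -15.18 J/K and ΔS_cold = +Q/T_C = 12600/405 = 31.11 J/K.
ΔS_total = -15.18 + 31.11 = 15.9 J/K, positive as the second law requires.

ΔS_total = 15.9 J/K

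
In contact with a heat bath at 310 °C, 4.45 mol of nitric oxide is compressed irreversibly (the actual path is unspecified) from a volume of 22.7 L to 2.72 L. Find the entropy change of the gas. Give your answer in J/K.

Entropy is a state function, so ΔS_gas depends only on the end states.
For an isothermal ideal gas ΔS_gas = nR ln(V₂/V₁) = 4.45 × 8.314 × ln(2.72/22.7) = -78.5 J/K.

ΔS_gas = -78.5 J/K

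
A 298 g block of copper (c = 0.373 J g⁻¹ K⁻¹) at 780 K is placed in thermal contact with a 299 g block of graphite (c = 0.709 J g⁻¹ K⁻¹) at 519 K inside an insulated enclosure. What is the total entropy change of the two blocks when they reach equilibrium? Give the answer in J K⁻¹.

Energy balance: T_f = (m₁c₁T₁ + m₂c₂T₂)/(m₁c₁ + m₂c₂) = 608.78 K.
ΔS₁ = m₁c₁ ln(T_f/T₁) = 111.154 × ln(608.78/780) = -27.55 J/K.
ΔS₂ = m₂c₂ ln(T_f/T₂) = 211.991 × ln(608.78/519) = 33.82 J/K.
ΔS_total = -27.55 + 33.82 = 6.27 J/K.

ΔS_total = 6.27 J/K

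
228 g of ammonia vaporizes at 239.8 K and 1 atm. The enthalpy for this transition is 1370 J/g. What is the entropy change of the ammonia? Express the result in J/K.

ΔS = 1300 J/K

Heat absorbed by the substance: Q = mL = 228 × 1370 = 312360 J.
At constant T, ΔS = Q_rev/T = 312360 / 239.8 = 1300 J/K.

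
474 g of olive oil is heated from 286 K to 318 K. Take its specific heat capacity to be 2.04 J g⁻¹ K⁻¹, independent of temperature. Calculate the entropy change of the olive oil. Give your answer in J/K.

ΔS = ∫dQ_rev/T = m c ln(T₂/T₁) = 474 × 2.04 × ln(318/286) = 103 J/K.

ΔS = 103 J/K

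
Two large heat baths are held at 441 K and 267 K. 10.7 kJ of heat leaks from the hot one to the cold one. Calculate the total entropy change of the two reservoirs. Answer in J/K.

ΔS_hot = −Q/T_H = −10700/441 = -24.26 J/K and ΔS_cold = +Q/T_C = 10700/267 = 40.07 J/K.
ΔS_total = -24.26 + 40.07 = 15.8 J/K, positive as the second law requires.

ΔS_total = 15.8 J/K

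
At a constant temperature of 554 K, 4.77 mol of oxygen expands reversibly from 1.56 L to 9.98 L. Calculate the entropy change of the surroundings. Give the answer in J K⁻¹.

ΔS_surr = -73.6 J/K

For an isothermal ideal gas ΔS_gas = nR ln(V₂/V₁) = 4.77 × 8.314 × ln(9.98/1.56) = 73.6 J/K.
The process is reversible, so ΔS_surr = −ΔS_gas = -73.6 J/K and ΔS_universe = 0.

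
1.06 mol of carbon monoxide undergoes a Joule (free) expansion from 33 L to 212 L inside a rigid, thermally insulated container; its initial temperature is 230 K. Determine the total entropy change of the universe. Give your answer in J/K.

ΔS_universe = 16.4 J/K

For an ideal gas in free expansion Q = 0 and W = 0, so T is unchanged.
Entropy is a state function; using a reversible isothermal path, ΔS_gas = nR ln(V₂/V₁) = 1.06 × 8.314 × ln(212/33) = 16.4 J/K.
The insulated surroundings exchange no heat, so ΔS_surr = 0 and ΔS_universe = ΔS_gas.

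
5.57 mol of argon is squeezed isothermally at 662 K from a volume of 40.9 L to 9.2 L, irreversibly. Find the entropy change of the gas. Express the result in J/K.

Entropy is a state function, so ΔS_gas depends only on the end states.
For an isothermal ideal gas ΔS_gas = nR ln(V₂/V₁) = 5.57 × 8.314 × ln(9.2/40.9) = -69.1 J/K.

ΔS_gas = -69.1 J/K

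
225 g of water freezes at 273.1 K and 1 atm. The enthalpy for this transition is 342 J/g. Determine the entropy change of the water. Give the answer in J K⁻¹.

Heat released by the substance: Q = −mL = −225 × 342 = −76950 J.
At constant T, ΔS = Q_rev/T = −76950 / 273.1 = -282 J/K.

ΔS = -282 J/K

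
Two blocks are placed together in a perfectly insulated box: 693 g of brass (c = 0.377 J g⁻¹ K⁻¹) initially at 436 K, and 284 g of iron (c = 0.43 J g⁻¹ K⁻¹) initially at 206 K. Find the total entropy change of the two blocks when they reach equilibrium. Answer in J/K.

Energy balance: T_f = (m₁c₁T₁ + m₂c₂T₂)/(m₁c₁ + m₂c₂) = 362.74 K.
ΔS₁ = m₁c₁ ln(T_f/T₁) = 261.261 × ln(362.74/436) = -48.06 J/K.
ΔS₂ = m₂c₂ ln(T_f/T₂) = 122.12 × ln(362.74/206) = 69.1 J/K.
ΔS_total = -48.06 + 69.1 = 21 J/K.

ΔS_total = 21 J/K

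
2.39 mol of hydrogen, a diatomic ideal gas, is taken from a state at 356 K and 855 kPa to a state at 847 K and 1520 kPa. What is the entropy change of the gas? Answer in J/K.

ΔS = 48.8 J/K

ΔS = nC_p ln(T₂/T₁) − nR ln(P₂/P₁), with C_p = 7R/2 = 29.1 J mol⁻¹ K⁻¹ for a diatomic ideal gas.
ΔS = 2.39 × [29.1 × ln(847/356) − 8.314 × ln(1520/855)] = 48.8 J/K.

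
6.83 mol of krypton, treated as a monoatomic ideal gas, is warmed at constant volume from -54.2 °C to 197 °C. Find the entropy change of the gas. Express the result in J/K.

ΔS = 65.1 J/K

In kelvin: T₁ = 218.95 K, T₂ = 470.15 K. At constant volume, ΔS = nC_V ln(T₂/T₁) with C_V = 3R/2 = 12.47 J mol⁻¹ K⁻¹.
ΔS = 6.83 × 12.47 × ln(470.15/218.95) = 65.1 J/K.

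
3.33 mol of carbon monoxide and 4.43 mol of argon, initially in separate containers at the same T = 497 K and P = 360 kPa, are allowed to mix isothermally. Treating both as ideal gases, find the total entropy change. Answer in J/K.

Mole fractions: x_A = 3.33/7.76 = 0.429, x_B = 0.571.
ΔS_mix = −R(n_A ln x_A + n_B ln x_B) = −8.314 × (3.33 ln 0.429 + 4.43 ln 0.571) = 44.1 J/K.

ΔS_mix = 44.1 J/K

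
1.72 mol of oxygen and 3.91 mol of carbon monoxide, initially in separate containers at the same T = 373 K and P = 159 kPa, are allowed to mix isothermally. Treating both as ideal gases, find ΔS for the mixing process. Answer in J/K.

Mole fractions: x_A = 1.72/5.63 = 0.306, x_B = 0.694.
ΔS_mix = −R(n_A ln x_A + n_B ln x_B) = −8.314 × (1.72 ln 0.306 + 3.91 ln 0.694) = 28.8 J/K.

ΔS_mix = 28.8 J/K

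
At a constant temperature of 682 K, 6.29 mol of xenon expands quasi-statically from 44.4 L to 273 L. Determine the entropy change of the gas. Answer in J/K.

For an isothermal ideal gas ΔS_gas = nR ln(V₂/V₁) = 6.29 × 8.314 × ln(273/44.4) = 95 J/K.

ΔS_gas = 95 J/K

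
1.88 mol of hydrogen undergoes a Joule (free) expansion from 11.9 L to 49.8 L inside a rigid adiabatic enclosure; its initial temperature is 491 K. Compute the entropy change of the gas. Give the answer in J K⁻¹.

For an ideal gas in free expansion Q = 0 and W = 0, so T is unchanged.
Entropy is a state function; using a reversible isothermal path, ΔS_gas = nR ln(V₂/V₁) = 1.88 × 8.314 × ln(49.8/11.9) = 22.4 J/K.

ΔS_gas = 22.4 J/K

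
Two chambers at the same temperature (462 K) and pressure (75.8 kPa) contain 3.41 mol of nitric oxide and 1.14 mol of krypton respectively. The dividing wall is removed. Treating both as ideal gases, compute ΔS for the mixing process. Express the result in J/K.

ΔS_mix = 21.3 J/K

Mole fractions: x_A = 3.41/4.55 = 0.749, x_B = 0.251.
ΔS_mix = −R(n_A ln x_A + n_B ln x_B) = −8.314 × (3.41 ln 0.749 + 1.14 ln 0.251) = 21.3 J/K.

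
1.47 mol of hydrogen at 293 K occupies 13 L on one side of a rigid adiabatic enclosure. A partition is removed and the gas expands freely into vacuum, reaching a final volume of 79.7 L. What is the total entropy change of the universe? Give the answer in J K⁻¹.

For an ideal gas in free expansion Q = 0 and W = 0, so T is unchanged.
Entropy is a state function; using a reversible isothermal path, ΔS_gas = nR ln(V₂/V₁) = 1.47 × 8.314 × ln(79.7/13) = 22.2 J/K.
The insulated surroundings exchange no heat, so ΔS_surr = 0 and ΔS_universe = ΔS_gas.

ΔS_universe = 22.2 J/K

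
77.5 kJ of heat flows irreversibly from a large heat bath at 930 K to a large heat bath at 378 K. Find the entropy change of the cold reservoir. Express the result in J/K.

The cold reservoir gains heat Q, so ΔS_cold = +Q/T_C = 77500/378 = 205 J/K.

ΔS_cold = 205 J/K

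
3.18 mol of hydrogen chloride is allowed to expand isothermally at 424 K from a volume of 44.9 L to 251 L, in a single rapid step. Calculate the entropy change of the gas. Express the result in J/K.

Entropy is a state function, so ΔS_gas depends only on the end states.
For an isothermal ideal gas ΔS_gas = nR ln(V₂/V₁) = 3.18 × 8.314 × ln(251/44.9) = 45.5 J/K.

ΔS_gas = 45.5 J/K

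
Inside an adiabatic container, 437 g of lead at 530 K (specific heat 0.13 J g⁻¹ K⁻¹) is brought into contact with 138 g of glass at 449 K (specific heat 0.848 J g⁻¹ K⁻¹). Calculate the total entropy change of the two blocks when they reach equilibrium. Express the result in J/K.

ΔS_total = 0.536 J/K

Energy balance: T_f = (m₁c₁T₁ + m₂c₂T₂)/(m₁c₁ + m₂c₂) = 475.47 K.
ΔS₁ = m₁c₁ ln(T_f/T₁) = 56.81 × ln(475.47/530) = -6.168 J/K.
ΔS₂ = m₂c₂ ln(T_f/T₂) = 117.024 × ln(475.47/449) = 6.704 J/K.
ΔS_total = -6.168 + 6.704 = 0.536 J/K.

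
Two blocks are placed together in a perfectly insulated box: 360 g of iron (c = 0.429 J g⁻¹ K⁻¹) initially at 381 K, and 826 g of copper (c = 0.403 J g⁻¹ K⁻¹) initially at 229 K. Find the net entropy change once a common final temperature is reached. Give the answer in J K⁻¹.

ΔS_total = 14.4 J/K

Energy balance: T_f = (m₁c₁T₁ + m₂c₂T₂)/(m₁c₁ + m₂c₂) = 277.17 K.
ΔS₁ = m₁c₁ ln(T_f/T₁) = 154.44 × ln(277.17/381) = -49.14 J/K.
ΔS₂ = m₂c₂ ln(T_f/T₂) = 332.878 × ln(277.17/229) = 63.55 J/K.
ΔS_total = -49.14 + 63.55 = 14.4 J/K.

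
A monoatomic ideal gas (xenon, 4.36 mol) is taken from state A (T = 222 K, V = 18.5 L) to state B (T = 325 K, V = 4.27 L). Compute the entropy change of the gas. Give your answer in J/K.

Entropy is a state function: ΔS = nC_V ln(T₂/T₁) + nR ln(V₂/V₁), with C_V = 3R/2 = 12.47 J mol⁻¹ K⁻¹ for a monoatomic ideal gas.
ΔS = 4.36 × [12.47 × ln(325/222) + 8.314 × ln(4.27/18.5)] = -32.4 J/K.

ΔS = -32.4 J/K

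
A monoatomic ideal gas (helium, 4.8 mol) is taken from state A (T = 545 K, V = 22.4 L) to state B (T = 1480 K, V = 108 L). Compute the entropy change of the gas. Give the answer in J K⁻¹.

ΔS = 123 J/K

Entropy is a state function: ΔS = nC_V ln(T₂/T₁) + nR ln(V₂/V₁), with C_V = 3R/2 = 12.47 J mol⁻¹ K⁻¹ for a monoatomic ideal gas.
ΔS = 4.8 × [12.47 × ln(1480/545) + 8.314 × ln(108/22.4)] = 123 J/K.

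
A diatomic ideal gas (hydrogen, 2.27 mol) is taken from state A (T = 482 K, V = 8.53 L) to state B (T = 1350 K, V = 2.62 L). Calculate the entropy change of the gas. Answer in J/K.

Entropy is a state function: ΔS = nC_V ln(T₂/T₁) + nR ln(V₂/V₁), with C_V = 5R/2 = 20.79 J mol⁻¹ K⁻¹ for a diatomic ideal gas.
ΔS = 2.27 × [20.79 × ln(1350/482) + 8.314 × ln(2.62/8.53)] = 26.3 J/K.

ΔS = 26.3 J/K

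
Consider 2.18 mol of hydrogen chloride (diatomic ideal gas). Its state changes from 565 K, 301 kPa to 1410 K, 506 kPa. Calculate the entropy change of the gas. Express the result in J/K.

ΔS = 48.6 J/K

ΔS = nC_p ln(T₂/T₁) − nR ln(P₂/P₁), with C_p = 7R/2 = 29.1 J mol⁻¹ K⁻¹ for a diatomic ideal gas.
ΔS = 2.18 × [29.1 × ln(1410/565) − 8.314 × ln(506/301)] = 48.6 J/K.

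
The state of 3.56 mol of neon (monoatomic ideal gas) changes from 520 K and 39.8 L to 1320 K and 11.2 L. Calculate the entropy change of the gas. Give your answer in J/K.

Entropy is a state function: ΔS = nC_V ln(T₂/T₁) + nR ln(V₂/V₁), with C_V = 3R/2 = 12.47 J mol⁻¹ K⁻¹ for a monoatomic ideal gas.
ΔS = 3.56 × [12.47 × ln(1320/520) + 8.314 × ln(11.2/39.8)] = 3.83 J/K.

ΔS = 3.83 J/K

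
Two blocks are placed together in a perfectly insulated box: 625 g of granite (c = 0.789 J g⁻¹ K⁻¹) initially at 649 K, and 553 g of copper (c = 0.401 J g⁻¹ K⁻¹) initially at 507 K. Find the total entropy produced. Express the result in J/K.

ΔS_total = 4.51 J/K

Energy balance: T_f = (m₁c₁T₁ + m₂c₂T₂)/(m₁c₁ + m₂c₂) = 604.95 K.
ΔS₁ = m₁c₁ ln(T_f/T₁) = 493.125 × ln(604.95/649) = -34.66 J/K.
ΔS₂ = m₂c₂ ln(T_f/T₂) = 221.753 × ln(604.95/507) = 39.17 J/K.
ΔS_total = -34.66 + 39.17 = 4.51 J/K.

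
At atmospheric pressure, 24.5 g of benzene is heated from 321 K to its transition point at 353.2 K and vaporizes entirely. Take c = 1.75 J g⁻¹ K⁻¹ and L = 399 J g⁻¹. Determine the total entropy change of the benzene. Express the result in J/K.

ΔS = 31.8 J/K

Warming step: ΔS₁ = m c ln(T_tr/T_i) = 24.5 × 1.75 × ln(353.2/321) = 4.099 J/K.
Phase change: ΔS₂ = +mL/T_tr = 24.5 × 399 / 353.2 = 27.68 J/K.
ΔS_total = (4.099) + (27.68) = 31.8 J/K.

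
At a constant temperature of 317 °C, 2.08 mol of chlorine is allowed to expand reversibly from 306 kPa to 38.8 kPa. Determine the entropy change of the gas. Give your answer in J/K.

For an isothermal ideal gas ΔS_gas = nR ln(P₁/P₂) = 2.08 × 8.314 × ln(306/38.8) = 35.7 J/K.

ΔS_gas = 35.7 J/K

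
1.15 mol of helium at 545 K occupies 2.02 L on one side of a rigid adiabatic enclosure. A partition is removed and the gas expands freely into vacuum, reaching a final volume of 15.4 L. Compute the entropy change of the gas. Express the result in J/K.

No heat is exchanged and no work is done, so the ideal-gas temperature stays constant.
Entropy is a state function; using a reversible isothermal path, ΔS_gas = nR ln(V₂/V₁) = 1.15 × 8.314 × ln(15.4/2.02) = 19.4 J/K.

ΔS_gas = 19.4 J/K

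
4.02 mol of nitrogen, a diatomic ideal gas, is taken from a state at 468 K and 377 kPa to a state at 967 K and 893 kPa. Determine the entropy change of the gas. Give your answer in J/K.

ΔS = 56.1 J/K

ΔS = nC_p ln(T₂/T₁) − nR ln(P₂/P₁), with C_p = 7R/2 = 29.1 J mol⁻¹ K⁻¹ for a diatomic ideal gas.
ΔS = 4.02 × [29.1 × ln(967/468) − 8.314 × ln(893/377)] = 56.1 J/K.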